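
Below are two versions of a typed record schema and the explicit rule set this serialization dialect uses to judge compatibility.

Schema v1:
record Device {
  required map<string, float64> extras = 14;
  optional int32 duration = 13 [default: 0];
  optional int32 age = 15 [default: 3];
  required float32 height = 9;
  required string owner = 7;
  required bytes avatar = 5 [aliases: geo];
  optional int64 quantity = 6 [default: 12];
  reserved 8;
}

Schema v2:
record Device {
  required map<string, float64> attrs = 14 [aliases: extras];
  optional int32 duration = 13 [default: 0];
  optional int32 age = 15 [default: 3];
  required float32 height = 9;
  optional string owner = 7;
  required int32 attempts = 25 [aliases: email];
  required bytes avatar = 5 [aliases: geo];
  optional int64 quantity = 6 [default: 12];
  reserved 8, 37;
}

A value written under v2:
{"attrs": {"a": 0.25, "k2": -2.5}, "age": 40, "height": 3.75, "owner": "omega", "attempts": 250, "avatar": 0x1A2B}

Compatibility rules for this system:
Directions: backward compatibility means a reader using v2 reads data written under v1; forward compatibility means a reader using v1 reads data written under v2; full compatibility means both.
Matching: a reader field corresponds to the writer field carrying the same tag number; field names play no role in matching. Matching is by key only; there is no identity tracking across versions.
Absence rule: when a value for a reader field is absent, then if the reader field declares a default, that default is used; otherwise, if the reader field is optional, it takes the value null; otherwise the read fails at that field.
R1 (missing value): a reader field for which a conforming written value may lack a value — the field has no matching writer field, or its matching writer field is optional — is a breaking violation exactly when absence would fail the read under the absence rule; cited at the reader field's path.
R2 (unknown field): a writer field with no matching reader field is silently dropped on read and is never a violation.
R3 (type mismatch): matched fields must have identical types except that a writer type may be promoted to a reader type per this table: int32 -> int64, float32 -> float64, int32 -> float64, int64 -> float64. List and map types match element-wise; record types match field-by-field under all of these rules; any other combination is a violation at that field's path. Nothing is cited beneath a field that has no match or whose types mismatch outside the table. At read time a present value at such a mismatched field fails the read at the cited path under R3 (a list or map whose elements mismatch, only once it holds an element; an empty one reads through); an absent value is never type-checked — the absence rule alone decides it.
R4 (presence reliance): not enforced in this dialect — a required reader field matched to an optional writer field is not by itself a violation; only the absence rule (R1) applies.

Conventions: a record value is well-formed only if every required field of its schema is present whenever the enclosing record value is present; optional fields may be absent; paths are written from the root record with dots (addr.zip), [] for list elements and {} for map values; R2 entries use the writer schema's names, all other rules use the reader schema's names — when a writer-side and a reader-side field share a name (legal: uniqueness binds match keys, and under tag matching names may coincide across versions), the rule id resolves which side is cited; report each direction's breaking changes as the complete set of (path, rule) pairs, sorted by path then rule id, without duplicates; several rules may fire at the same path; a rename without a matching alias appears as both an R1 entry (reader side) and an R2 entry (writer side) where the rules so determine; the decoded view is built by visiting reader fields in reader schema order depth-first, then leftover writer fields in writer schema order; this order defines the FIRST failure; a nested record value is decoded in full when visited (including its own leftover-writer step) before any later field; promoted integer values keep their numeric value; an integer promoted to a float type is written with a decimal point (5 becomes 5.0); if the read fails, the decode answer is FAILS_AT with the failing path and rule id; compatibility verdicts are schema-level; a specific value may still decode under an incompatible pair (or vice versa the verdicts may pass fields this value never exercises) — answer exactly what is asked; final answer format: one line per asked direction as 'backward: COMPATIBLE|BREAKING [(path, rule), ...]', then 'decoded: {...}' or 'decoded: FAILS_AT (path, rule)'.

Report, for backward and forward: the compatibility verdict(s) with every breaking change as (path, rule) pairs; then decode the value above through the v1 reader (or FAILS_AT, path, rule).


in Device below, arrows point writer -> reader
checking backward for Device: reader v2 against writer v1:
  attrs: map<string, float64> -> map<string, float64>, writer required; from extras
  duration: int32 -> int32, writer optional; from duration
  age: int32 -> int32, writer optional; from age
  height: float32 -> float32, writer required; from height
  owner: string -> string, writer required; from owner
  no writer field matches reader attempts
  avatar: bytes -> bytes, writer required; from avatar
  quantity: int64 -> int64, writer optional; from quantity
  rule R1 violated at attempts
  => backward verdict for Device: BREAKING, 1 violation(s)
checking forward for Device: reader v1 against writer v2:
  extras: map<string, float64> -> map<string, float64>, writer required; from attrs
  duration: int32 -> int32, writer optional; from duration
  age: int32 -> int32, writer optional; from age
  height: float32 -> float32, writer required; from height
  owner: string -> string, writer optional; from owner
  avatar: bytes -> bytes, writer required; from avatar
  quantity: int64 -> int64, writer optional; from quantity
  leftover writer field: attempts
  rule R1 violated at owner
  => forward verdict for Device: BREAKING, 1 violation(s)
decode (reader v1):
  extras := {"a": 0.25, "k2": -2.5} (from writer attrs)
  duration := 0 (no value, default fills)
  age := 40
  height := 3.75
  owner := "omega"
  avatar := 0x1A2B
  quantity := 12 (no value, default fills)
  writer attempts: unmatched, discarded
  => decoded: {"extras": {"a": 0.25, "k2": -2.5}, "duration": 0, "age": 40, "height": 3.75, "owner": "omega", "avatar": 0x1A2B, "quantity": 12}

backward: BREAKING [(attempts, R1)]; forward: BREAKING [(owner, R1)]; decoded: {"extras": {"a": 0.25, "k2": -2.5}, "duration": 0, "age": 40, "height": 3.75, "owner": "omega", "avatar": 0x1A2B, "quantity": 12}


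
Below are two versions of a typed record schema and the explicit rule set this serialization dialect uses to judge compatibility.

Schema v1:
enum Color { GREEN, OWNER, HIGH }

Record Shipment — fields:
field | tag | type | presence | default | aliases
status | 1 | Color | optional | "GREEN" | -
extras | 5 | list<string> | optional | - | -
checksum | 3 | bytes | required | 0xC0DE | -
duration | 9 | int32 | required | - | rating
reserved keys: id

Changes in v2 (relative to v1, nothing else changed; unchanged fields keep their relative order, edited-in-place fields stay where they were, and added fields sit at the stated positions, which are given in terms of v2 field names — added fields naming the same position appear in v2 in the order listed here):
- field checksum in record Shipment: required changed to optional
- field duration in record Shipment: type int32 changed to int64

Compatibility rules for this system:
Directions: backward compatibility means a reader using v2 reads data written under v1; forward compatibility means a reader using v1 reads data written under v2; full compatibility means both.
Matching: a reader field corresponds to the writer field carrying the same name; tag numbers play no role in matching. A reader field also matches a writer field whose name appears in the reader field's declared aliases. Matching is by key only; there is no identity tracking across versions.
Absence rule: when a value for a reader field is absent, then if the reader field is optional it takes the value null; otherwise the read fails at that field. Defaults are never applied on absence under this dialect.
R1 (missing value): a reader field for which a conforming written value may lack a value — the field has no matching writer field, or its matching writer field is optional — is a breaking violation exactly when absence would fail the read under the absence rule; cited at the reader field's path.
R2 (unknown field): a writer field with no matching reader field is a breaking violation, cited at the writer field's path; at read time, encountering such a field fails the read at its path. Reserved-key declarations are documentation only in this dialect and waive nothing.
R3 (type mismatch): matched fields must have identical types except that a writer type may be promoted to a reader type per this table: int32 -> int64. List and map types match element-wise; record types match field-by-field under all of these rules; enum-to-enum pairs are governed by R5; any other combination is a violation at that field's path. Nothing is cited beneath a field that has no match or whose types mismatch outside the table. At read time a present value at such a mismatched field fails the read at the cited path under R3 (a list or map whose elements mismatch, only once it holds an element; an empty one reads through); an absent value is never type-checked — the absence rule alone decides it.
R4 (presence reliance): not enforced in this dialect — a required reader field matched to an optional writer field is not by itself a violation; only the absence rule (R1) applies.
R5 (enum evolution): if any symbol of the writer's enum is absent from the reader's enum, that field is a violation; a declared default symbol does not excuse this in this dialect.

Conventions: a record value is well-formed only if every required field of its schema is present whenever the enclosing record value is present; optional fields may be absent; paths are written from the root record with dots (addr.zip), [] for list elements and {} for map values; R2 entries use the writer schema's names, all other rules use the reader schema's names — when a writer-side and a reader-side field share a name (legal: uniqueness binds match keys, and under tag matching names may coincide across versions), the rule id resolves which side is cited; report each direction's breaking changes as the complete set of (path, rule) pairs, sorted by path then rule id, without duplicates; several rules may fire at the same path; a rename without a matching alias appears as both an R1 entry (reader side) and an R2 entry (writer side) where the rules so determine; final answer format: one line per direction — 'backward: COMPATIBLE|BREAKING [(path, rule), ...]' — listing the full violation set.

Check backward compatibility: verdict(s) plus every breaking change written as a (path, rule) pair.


arrows below run writer -> reader for Shipment
backward on Shipment — v2 reading data written by v1:
  status: paired with writer status (Color -> Color; writer optional)
  extras: paired with writer extras (list<string> -> list<string>; writer optional)
  checksum: paired with writer checksum (bytes -> bytes; writer required)
  duration: paired with writer duration (int32 -> int64; writer required)
  => no violations; backward on Shipment: COMPATIBLE
checking off the Shipment differences that do not matter here:
  field checksum in record Shipment: required changed to optional -> matters only for Shipment's forward compatibility — outside the asked direction
  field duration in record Shipment: type int32 changed to int64 -> matters only for Shipment's forward compatibility — outside the asked direction

backward: COMPATIBLE []


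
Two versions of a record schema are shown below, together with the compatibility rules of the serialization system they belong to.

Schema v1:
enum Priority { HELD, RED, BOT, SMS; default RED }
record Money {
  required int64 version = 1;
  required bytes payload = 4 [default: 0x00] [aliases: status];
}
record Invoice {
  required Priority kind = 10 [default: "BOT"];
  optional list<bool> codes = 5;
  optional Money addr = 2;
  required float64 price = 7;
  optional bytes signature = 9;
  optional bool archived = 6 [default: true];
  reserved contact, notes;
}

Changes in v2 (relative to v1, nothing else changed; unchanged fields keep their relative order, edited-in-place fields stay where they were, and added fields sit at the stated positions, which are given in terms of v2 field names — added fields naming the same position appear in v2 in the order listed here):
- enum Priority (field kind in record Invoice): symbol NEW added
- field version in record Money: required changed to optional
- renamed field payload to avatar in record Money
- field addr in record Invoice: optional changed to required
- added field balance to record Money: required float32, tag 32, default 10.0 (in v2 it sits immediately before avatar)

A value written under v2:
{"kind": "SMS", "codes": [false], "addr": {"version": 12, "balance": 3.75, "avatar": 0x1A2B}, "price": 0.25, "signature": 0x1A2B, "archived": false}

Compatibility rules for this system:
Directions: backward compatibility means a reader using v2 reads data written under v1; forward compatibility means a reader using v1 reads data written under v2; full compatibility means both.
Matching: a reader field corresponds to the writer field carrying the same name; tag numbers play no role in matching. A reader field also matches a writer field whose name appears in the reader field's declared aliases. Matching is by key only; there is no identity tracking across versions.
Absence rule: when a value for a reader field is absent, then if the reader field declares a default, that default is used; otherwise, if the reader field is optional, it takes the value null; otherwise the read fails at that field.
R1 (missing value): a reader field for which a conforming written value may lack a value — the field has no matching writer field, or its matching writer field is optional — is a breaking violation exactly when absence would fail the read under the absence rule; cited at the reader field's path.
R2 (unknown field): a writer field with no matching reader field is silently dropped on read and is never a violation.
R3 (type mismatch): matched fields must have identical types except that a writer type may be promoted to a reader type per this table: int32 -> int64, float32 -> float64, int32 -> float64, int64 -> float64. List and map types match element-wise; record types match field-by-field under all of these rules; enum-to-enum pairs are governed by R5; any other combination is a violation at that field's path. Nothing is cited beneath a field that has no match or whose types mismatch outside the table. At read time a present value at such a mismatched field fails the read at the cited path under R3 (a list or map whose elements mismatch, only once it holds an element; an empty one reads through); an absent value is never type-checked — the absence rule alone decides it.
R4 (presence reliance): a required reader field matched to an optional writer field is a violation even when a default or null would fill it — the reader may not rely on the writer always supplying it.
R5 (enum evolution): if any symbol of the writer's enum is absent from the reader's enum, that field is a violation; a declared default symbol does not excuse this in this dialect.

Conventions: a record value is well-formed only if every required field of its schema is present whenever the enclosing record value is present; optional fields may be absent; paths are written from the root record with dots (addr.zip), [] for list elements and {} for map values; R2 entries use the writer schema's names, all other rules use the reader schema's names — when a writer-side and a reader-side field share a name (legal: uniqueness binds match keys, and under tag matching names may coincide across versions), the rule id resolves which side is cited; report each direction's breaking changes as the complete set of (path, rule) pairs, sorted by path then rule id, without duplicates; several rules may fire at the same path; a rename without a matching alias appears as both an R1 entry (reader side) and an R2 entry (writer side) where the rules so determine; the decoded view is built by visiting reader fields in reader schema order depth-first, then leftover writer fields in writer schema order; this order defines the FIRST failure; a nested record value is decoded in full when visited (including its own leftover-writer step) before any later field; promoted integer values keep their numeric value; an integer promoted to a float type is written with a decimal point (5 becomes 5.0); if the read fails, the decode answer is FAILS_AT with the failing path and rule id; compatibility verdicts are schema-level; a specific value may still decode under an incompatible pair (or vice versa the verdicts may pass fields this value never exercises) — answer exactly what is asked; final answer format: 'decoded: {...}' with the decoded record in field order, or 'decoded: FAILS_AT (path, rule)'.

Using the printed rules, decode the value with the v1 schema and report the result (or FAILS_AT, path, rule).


decoded: {"kind": "SMS", "codes": [false], "addr": {"version": 12, "payload": 0x00}, "price": 0.25, "signature": 0x1A2B, "archived": false}

each type pair in Invoice: writer, then reader
decode walk for Invoice under reader schema v1:
  kind := "SMS"
  codes := [false]
  addr.version := 12
  addr.payload := 0x00 (missing; default applied)
  writer addr.balance: no reader field; dropped
  writer addr.avatar: no reader field; dropped
  price := 0.25
  signature := 0x1A2B
  archived := false
  => decoded: {"kind": "SMS", "codes": [false], "addr": {"version": 12, "payload": 0x00}, "price": 0.25, "signature": 0x1A2B, "archived": false}
diffs on Invoice not affecting the asked answer:
  enum Priority (field kind in record Invoice): symbol NEW added -> matters for Invoice compatibility verdicts, not for this value's decode
  field version in record Money: required changed to optional -> matters for Invoice compatibility verdicts, not for this value's decode
  field addr in record Invoice: optional changed to required -> matters for Invoice compatibility verdicts, not for this value's decode
  added field balance to record Money: required float32, tag 32, default 10.0 (in v2 it sits immediately before avatar) -> fires no rule on Invoice under this dialect and leaves the result unchanged


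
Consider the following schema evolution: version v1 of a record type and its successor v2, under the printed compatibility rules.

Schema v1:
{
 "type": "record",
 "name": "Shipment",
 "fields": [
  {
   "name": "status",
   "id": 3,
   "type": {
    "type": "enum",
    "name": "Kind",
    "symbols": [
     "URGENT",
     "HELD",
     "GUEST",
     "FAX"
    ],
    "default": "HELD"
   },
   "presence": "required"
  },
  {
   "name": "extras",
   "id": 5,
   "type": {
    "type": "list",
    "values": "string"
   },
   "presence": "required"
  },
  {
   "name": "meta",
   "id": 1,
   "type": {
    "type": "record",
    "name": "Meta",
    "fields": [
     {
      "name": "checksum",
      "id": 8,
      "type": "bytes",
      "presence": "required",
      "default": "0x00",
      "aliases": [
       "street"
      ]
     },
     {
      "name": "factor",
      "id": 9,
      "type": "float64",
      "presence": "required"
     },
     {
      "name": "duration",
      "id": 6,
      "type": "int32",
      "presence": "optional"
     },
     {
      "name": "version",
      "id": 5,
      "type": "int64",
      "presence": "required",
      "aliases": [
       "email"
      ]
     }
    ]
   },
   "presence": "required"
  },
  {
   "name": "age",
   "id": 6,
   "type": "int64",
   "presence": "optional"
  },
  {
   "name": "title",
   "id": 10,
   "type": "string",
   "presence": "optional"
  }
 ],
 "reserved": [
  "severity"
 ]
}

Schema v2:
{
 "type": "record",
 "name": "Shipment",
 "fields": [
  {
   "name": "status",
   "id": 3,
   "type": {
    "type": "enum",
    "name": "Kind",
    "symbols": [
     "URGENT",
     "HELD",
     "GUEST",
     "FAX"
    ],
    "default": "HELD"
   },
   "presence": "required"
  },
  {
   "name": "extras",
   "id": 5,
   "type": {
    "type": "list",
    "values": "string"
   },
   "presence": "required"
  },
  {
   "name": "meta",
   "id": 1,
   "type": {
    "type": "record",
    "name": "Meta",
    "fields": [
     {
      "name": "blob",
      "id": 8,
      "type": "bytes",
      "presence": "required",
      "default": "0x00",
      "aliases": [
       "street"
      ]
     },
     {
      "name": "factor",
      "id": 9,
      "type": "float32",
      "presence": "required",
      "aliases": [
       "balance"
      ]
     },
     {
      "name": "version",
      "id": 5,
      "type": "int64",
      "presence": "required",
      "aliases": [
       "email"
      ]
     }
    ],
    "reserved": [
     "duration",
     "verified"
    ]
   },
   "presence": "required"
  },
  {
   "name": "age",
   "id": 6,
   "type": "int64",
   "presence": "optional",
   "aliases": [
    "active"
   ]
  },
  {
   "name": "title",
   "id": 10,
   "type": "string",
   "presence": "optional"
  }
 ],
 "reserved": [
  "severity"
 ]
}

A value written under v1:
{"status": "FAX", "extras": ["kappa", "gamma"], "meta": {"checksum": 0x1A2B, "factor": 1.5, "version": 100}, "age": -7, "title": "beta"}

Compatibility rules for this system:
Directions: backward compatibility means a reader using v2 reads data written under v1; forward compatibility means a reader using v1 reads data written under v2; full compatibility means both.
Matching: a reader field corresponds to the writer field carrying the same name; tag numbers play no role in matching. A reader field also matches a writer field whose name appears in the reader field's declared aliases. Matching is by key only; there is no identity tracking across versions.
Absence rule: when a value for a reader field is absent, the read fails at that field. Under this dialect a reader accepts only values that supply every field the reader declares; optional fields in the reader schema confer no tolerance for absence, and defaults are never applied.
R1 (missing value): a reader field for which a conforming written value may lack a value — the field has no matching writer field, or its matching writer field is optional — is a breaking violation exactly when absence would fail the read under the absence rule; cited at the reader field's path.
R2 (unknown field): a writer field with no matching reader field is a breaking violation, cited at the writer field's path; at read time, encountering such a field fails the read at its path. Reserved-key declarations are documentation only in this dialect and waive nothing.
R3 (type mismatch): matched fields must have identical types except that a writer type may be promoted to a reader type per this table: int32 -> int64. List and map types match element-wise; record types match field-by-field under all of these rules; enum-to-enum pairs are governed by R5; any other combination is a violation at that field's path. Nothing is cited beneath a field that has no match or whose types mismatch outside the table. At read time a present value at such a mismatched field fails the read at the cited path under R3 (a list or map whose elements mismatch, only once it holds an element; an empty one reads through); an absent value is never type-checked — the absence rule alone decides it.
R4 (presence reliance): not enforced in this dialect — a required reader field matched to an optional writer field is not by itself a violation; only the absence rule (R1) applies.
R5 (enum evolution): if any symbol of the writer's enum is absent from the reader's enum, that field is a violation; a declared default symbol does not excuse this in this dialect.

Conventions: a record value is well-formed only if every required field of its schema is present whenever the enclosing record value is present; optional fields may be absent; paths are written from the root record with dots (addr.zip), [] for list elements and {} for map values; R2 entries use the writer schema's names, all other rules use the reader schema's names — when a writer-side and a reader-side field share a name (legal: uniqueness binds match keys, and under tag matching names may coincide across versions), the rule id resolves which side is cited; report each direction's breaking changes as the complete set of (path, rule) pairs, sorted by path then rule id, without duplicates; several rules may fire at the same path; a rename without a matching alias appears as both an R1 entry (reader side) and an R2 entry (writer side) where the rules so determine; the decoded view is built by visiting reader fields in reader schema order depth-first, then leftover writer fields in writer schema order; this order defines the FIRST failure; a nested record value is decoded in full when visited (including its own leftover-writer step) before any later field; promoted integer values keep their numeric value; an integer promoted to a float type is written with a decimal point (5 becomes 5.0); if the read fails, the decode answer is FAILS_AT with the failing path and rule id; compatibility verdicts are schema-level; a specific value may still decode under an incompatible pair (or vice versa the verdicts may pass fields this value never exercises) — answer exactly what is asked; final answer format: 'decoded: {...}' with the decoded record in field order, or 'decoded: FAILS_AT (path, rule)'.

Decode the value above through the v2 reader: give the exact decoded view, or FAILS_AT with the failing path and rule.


each type pair in Shipment: writer, then reader
decode (reader v2):
  status := "FAX"
  extras := ["kappa", "gamma"]
  read fails at meta.blob under R1 (no fill)
  => FAILS_AT (meta.blob, R1)
checking off the Shipment differences that do not matter here:
  removed field duration from record Meta (its key "duration" joins the reserved list) -> changes Shipment's schema-level verdicts only — the decode of this value is the same
  field factor in record Meta: type float64 changed to float32 -> changes Shipment's schema-level verdicts only — the decode of this value is the same

decoded: FAILS_AT (meta.blob, R1)


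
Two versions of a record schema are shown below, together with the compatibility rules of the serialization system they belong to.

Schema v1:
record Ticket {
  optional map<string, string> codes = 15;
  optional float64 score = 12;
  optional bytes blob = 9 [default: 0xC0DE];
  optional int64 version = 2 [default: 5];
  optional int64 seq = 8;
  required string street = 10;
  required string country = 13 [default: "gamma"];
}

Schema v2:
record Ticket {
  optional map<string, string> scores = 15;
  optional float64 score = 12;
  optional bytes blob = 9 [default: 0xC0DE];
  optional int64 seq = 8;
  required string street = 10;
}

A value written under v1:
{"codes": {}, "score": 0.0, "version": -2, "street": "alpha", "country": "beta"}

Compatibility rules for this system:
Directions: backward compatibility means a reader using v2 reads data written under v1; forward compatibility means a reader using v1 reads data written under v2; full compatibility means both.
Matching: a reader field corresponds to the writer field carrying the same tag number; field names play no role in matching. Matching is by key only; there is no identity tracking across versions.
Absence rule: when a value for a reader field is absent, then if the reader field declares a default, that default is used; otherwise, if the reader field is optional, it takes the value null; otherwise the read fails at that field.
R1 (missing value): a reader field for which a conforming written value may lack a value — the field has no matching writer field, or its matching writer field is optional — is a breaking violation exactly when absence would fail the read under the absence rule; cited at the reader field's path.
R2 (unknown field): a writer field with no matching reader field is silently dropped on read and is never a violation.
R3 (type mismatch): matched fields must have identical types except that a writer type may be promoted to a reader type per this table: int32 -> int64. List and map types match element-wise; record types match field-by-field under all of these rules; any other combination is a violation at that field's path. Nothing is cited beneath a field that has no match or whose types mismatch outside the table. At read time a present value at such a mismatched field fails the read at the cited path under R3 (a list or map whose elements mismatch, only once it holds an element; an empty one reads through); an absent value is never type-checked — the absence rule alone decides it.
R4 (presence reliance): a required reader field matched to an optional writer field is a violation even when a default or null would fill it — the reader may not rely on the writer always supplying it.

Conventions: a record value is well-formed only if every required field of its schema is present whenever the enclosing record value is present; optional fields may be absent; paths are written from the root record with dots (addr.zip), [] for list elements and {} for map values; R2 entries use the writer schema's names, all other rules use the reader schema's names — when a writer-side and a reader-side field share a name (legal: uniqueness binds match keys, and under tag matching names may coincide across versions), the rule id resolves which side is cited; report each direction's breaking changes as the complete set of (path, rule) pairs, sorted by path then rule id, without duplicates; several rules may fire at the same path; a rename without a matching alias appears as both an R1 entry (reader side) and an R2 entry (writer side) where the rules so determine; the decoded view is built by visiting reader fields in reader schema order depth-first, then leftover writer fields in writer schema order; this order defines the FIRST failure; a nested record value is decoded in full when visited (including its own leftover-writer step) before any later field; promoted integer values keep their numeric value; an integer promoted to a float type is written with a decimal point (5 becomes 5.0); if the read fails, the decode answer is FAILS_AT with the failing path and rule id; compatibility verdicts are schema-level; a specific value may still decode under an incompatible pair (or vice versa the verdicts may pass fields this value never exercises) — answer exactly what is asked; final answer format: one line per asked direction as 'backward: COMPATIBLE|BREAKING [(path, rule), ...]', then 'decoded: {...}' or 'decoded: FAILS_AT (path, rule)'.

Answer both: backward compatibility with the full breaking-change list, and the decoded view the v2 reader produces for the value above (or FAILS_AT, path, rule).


backward: COMPATIBLE []; decoded: {"scores": {}, "score": 0.0, "blob": 0xC0DE, "seq": null, "street": "alpha"}

in Ticket below, arrows point writer -> reader
checking backward for Ticket: reader v2 against writer v1:
  writer optional, map<string, string> -> map<string, string>: reader scores maps from writer codes
  writer optional, float64 -> float64: reader score maps from writer score
  writer optional, bytes -> bytes: reader blob maps from writer blob
  writer optional, int64 -> int64: reader seq maps from writer seq
  writer required, string -> string: reader street maps from writer street
  version (writer side), unknown to reader
  country (writer side), unknown to reader
  nothing fires on Ticket: backward is COMPATIBLE
decode walk for Ticket under reader schema v2:
  scores := {} (from writer codes)
  score := 0.0
  blob := 0xC0DE (no value, default fills)
  seq := null (not supplied -> null)
  street := "alpha"
  writer version: unmatched, discarded
  writer country: unmatched, discarded
  => decoded: {"scores": {}, "score": 0.0, "blob": 0xC0DE, "seq": null, "street": "alpha"}


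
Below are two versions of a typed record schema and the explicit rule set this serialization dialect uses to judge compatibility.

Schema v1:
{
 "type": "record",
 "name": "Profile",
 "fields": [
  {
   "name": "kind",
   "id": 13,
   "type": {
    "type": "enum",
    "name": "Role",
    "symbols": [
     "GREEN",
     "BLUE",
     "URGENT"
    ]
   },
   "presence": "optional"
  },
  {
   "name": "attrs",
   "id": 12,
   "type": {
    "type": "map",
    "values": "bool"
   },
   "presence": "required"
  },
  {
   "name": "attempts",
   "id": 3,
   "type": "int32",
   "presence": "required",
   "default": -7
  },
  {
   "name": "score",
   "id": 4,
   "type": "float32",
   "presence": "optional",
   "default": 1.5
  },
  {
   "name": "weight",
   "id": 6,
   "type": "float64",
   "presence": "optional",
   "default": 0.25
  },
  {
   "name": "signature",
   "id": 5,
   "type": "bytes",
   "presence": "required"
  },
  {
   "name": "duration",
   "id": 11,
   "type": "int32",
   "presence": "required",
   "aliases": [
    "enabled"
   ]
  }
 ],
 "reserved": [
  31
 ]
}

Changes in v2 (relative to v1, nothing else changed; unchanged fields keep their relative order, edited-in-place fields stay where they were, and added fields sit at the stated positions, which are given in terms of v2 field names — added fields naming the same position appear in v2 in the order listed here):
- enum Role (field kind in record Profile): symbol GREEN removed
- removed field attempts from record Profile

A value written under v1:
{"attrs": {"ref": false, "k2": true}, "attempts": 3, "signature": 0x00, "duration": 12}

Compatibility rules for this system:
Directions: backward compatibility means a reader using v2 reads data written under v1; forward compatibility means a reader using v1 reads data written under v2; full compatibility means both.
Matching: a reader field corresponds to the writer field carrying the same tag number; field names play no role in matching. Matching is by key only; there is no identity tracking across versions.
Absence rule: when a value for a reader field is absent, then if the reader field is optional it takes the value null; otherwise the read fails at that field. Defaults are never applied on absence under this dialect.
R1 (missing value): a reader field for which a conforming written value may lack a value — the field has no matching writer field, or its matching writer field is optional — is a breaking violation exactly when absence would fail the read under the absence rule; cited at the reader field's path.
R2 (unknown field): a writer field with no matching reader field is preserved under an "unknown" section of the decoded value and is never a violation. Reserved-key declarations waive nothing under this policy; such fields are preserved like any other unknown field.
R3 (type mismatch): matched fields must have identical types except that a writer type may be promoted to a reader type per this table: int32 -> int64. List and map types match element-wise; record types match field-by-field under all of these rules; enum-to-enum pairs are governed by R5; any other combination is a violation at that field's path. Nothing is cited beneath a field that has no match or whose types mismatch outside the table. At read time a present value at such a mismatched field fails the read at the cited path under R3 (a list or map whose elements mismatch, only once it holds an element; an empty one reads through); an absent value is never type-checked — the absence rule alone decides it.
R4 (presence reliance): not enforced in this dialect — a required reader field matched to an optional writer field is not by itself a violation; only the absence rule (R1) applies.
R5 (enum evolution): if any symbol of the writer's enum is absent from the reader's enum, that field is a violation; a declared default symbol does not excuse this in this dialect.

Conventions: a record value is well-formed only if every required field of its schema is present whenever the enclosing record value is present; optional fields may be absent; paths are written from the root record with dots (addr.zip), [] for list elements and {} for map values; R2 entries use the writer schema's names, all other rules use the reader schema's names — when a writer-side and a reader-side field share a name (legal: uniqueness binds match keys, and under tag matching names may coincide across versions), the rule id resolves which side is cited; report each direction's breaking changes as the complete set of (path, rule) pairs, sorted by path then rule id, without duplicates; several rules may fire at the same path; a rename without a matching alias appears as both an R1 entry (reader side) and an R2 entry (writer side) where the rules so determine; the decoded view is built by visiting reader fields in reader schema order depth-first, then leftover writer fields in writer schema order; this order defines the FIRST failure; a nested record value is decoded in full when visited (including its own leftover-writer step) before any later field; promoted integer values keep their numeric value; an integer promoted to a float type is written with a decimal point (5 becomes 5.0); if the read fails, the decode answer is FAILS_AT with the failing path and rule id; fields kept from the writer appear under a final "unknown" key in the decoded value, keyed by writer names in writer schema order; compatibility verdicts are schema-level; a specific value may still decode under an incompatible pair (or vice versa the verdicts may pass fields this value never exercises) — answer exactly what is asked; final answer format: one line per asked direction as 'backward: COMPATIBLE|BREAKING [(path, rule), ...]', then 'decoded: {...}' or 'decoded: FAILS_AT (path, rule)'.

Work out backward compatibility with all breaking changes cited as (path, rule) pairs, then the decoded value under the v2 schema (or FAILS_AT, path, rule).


backward: BREAKING [(kind, R5)]; decoded: {"kind": null, "attrs": {"ref": false, "k2": true}, "score": null, "weight": null, "signature": 0x00, "duration": 12, "unknown": {"attempts": 3}}

the writer's type comes first in each Profile pair
backward on Profile — v2 reading data written by v1:
  kind: paired with writer kind (Role -> Role; writer optional)
  attrs: paired with writer attrs (map<string, bool> -> map<string, bool>; writer required)
  score: paired with writer score (float32 -> float32; writer optional)
  weight: paired with writer weight (float64 -> float64; writer optional)
  signature: paired with writer signature (bytes -> bytes; writer required)
  duration: paired with writer duration (int32 -> int32; writer required)
  leftover writer field: attempts
  breaking: (kind, R5)
  => backward verdict for Profile: BREAKING, 1 violation(s)
decode walk for Profile under reader schema v2:
  kind := null (absent, optional -> null)
  attrs := {"ref": false, "k2": true}
  score := null (absent, optional -> null)
  weight := null (absent, optional -> null)
  signature := 0x00
  duration := 12
  writer attempts: kept under "unknown"
  => decoded: {"kind": null, "attrs": {"ref": false, "k2": true}, "score": null, "weight": null, "signature": 0x00, "duration": 12, "unknown": {"attempts": 3}}


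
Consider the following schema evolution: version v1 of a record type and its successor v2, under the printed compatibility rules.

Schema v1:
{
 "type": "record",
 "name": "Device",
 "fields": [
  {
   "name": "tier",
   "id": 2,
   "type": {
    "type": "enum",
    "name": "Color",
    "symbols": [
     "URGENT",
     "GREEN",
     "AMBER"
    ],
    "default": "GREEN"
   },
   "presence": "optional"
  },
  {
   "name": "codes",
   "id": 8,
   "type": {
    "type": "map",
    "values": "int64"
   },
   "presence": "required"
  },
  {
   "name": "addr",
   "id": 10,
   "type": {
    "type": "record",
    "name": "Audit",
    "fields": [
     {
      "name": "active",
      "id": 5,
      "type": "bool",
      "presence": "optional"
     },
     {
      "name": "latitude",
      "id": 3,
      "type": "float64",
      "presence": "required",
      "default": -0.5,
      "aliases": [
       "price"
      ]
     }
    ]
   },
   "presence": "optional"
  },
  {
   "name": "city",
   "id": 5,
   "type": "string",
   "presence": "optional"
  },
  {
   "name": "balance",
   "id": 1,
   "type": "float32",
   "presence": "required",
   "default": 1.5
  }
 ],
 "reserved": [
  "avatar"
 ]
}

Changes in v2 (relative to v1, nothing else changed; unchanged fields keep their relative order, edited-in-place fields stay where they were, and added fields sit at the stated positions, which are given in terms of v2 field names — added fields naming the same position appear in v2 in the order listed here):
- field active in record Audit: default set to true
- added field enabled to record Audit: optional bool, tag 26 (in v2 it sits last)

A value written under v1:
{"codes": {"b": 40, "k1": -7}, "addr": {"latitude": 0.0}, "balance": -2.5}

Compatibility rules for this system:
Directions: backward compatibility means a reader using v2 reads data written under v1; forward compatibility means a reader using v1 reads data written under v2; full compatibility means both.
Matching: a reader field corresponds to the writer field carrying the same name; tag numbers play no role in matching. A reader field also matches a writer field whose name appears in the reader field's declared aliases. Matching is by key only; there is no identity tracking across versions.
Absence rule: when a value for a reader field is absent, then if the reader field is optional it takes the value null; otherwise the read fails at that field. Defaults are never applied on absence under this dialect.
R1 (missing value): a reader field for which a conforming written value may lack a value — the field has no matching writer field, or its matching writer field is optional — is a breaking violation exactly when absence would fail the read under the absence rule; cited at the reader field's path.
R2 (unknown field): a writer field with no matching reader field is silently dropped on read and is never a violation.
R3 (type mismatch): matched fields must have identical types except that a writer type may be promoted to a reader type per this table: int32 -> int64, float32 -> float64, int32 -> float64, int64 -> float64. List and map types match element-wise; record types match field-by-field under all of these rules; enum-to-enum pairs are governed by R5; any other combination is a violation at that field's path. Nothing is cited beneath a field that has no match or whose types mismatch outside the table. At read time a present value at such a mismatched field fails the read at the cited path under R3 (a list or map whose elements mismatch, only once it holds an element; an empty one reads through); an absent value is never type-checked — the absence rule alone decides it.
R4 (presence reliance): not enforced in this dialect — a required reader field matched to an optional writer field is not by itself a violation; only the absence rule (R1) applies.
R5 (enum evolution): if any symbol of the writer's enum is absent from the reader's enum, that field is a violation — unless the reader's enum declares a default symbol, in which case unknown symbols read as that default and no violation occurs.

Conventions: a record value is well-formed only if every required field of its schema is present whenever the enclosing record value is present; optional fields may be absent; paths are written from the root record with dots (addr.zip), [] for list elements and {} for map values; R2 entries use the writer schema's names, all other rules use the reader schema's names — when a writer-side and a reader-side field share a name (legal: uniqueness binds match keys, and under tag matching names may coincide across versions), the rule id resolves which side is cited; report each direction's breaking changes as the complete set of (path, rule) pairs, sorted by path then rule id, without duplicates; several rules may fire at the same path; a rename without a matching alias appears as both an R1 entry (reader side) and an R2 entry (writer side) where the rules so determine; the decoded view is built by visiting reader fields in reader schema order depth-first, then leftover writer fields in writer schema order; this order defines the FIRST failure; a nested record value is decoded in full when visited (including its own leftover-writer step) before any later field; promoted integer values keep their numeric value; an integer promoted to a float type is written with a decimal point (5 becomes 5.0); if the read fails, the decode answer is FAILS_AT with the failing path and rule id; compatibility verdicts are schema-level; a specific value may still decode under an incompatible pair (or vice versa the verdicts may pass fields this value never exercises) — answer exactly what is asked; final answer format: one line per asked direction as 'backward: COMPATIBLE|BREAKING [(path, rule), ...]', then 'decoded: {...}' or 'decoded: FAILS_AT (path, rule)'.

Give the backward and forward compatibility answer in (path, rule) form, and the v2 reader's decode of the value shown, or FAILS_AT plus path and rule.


backward: COMPATIBLE []; forward: COMPATIBLE []; decoded: {"tier": null, "codes": {"b": 40, "k1": -7}, "addr": {"active": null, "latitude": 0.0, "enabled": null}, "city": null, "balance": -2.5}

each type pair in Device: writer, then reader
checking backward for Device: reader v2 against writer v1:
  Color -> Color, writer optional: tier aligns to tier
  map<string, int64> -> map<string, int64>, writer required: codes aligns to codes
  Audit -> Audit, writer optional: addr aligns to addr
  string -> string, writer optional: city aligns to city
  float32 -> float32, writer required: balance aligns to balance
  bool -> bool, writer optional: addr.active aligns to addr.active
  float64 -> float64, writer required: addr.latitude aligns to addr.latitude
  addr.enabled: no writer-side match
  => backward verdict for Device: COMPATIBLE, no violations
checking forward for Device: reader v1 against writer v2:
  Color -> Color, writer optional: tier aligns to tier
  map<string, int64> -> map<string, int64>, writer required: codes aligns to codes
  Audit -> Audit, writer optional: addr aligns to addr
  string -> string, writer optional: city aligns to city
  float32 -> float32, writer required: balance aligns to balance
  bool -> bool, writer optional: addr.active aligns to addr.active
  float64 -> float64, writer required: addr.latitude aligns to addr.latitude
  writer field addr.enabled has no reader counterpart
  => forward verdict for Device: COMPATIBLE, no violations
decode (reader v2):
  tier := null (not supplied -> null)
  codes := {"b": 40, "k1": -7}
  addr.active := null (not supplied -> null)
  addr.latitude := 0.0
  addr.enabled := null (not supplied -> null)
  city := null (not supplied -> null)
  balance := -2.5
  => decoded: {"tier": null, "codes": {"b": 40, "k1": -7}, "addr": {"active": null, "latitude": 0.0, "enabled": null}, "city": null, "balance": -2.5}
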